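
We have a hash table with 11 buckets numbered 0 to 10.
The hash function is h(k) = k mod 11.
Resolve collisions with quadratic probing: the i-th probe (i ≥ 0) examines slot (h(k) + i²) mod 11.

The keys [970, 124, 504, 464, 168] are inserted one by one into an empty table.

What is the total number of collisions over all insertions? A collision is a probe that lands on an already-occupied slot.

3

Insert 970: h=2, slot 2 empty → index 2.
Insert 124: h=3, slot 3 empty → index 3.
Insert 504: h=9, slot 9 empty → index 9.
Insert 464: h=2, slots 2,3 occupied → index 6.
Insert 168: h=3, slot 3 occupied → index 4.
Table: [-, -, 970, 124, 168, -, 464, -, -, 504, -]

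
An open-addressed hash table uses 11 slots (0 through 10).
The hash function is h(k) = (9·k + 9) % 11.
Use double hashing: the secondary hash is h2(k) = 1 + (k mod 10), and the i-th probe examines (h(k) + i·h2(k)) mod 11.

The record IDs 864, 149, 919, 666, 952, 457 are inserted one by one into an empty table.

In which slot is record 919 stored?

6

Insert 864: h=8, slot 8 empty -> index 8.
Insert 149: h=8, h2=10, slot 8 occupied -> index 7.
Insert 919: h=8, h2=10, slots 8,7 occupied -> index 6.
Insert 666: h=8, h2=7, slot 8 occupied -> index 4.
Insert 952: h=8, h2=3, slot 8 occupied -> index 0.
Insert 457: h=8, h2=8, slot 8 occupied -> index 5.
Table: [952, -, -, -, 666, 457, 919, 149, 864, -, -]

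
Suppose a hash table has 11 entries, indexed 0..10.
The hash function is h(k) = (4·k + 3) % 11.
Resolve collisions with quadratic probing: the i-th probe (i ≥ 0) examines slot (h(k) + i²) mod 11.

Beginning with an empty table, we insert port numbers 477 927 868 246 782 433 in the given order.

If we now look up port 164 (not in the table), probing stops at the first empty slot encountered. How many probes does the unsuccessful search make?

2

477 hashes to 8; slot 8 is free → place at 8.
927 hashes to 4; slot 4 is free → place at 4.
868 hashes to 10; slot 10 is free → place at 10.
246 hashes to 8; 8 taken → place at 9.
782 hashes to 7; slot 7 is free → place at 7.
433 hashes to 8; 8,9 taken → place at 1.
Table: [-, 433, -, -, 927, -, -, 782, 477, 246, 868]
Lookup 164: h=10, probe 10,0 → slot 0 empty, not found.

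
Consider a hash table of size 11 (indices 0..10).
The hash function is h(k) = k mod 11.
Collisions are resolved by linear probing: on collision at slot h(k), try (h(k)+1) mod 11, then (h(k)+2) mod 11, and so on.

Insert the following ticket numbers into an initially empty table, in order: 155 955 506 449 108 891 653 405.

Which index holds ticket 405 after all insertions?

5

155 hashes to 1; slot 1 is free -> place at 1.
955 hashes to 9; slot 9 is free -> place at 9.
506 hashes to 0; slot 0 is free -> place at 0.
449 hashes to 9; 9 taken -> place at 10.
108 hashes to 9; 9,10,0,1 taken -> place at 2.
891 hashes to 0; 0,1,2 taken -> place at 3.
653 hashes to 4; slot 4 is free -> place at 4.
405 hashes to 9; 9,10,0,1,2,3,4 taken -> place at 5.
Table: [506, 155, 108, 891, 653, 405, _, _, _, 955, 449]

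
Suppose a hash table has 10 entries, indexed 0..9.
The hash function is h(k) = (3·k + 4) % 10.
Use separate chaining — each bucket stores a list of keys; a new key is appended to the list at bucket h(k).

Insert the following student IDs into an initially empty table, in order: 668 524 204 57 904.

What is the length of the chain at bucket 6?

3

Insert 668: h=8, bucket 8 empty -> new chain.
Insert 524: h=6, bucket 6 empty -> new chain.
Insert 204: h=6, bucket 6 nonempty -> append to chain.
Insert 57: h=5, bucket 5 empty -> new chain.
Insert 904: h=6, bucket 6 nonempty -> append to chain.
Final buckets:
0: ∅
1: ∅
2: ∅
3: ∅
4: ∅
5: 57
6: 524 -> 204 -> 904
7: ∅
8: 668
9: ∅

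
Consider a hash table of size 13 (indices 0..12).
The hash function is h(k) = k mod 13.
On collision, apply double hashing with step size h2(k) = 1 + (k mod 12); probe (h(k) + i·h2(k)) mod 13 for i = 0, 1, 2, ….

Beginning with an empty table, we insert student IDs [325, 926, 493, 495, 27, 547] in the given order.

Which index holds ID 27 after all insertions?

Insert 325: h=0, slot 0 empty -> index 0.
Insert 926: h=3, slot 3 empty -> index 3.
Insert 493: h=12, slot 12 empty -> index 12.
Insert 495: h=1, slot 1 empty -> index 1.
Insert 27: h=1, h2=4, slot 1 occupied -> index 5.
Insert 547: h=1, h2=8, slot 1 occupied -> index 9.
Table: [325, 495, _, 926, _, 27, _, _, _, 547, _, _, 493]

5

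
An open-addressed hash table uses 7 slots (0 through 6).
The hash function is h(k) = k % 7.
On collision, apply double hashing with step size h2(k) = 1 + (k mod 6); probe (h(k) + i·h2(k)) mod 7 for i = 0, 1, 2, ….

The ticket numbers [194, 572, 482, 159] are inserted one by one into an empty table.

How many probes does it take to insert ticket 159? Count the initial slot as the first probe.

Insert 194: h=5, slot 5 empty -> index 5.
Insert 572: h=5, h2=3, slot 5 occupied -> index 1.
Insert 482: h=6, slot 6 empty -> index 6.
Insert 159: h=5, h2=4, slot 5 occupied -> index 2.
Table: [., 572, 159, ., ., 194, 482]

2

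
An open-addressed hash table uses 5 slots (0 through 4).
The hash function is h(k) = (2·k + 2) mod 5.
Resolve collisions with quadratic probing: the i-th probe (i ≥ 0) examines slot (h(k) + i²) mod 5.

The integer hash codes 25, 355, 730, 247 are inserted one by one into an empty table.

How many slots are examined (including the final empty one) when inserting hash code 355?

2

Insert 25: h=2, slot 2 empty → index 2.
Insert 355: h=2, slot 2 occupied → index 3.
Insert 730: h=2, slots 2,3 occupied → index 1.
Insert 247: h=1, slots 1,2 occupied → index 0.
Table: [247, 730, 25, 355, ∅]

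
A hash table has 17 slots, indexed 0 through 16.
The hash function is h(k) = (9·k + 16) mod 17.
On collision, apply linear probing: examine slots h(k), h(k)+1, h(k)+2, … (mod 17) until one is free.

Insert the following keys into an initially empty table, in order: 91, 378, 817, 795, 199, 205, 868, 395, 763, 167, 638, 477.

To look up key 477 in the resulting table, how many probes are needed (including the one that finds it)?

Insert 91: h=2, slot 2 empty -> index 2.
Insert 378: h=1, slot 1 empty -> index 1.
Insert 817: h=8, slot 8 empty -> index 8.
Insert 795: h=14, slot 14 empty -> index 14.
Insert 199: h=5, slot 5 empty -> index 5.
Insert 205: h=8, slot 8 occupied -> index 9.
Insert 868: h=8, slots 8,9 occupied -> index 10.
Insert 395: h=1, slots 1,2 occupied -> index 3.
Insert 763: h=15, slot 15 empty -> index 15.
Insert 167: h=6, slot 6 empty -> index 6.
Insert 638: h=12, slot 12 empty -> index 12.
Insert 477: h=8, slots 8,9,10 occupied -> index 11.
Table: [-, 378, 91, 395, -, 199, 167, -, 817, 205, 868, 477, 638, -, 795, 763, -]
Lookup 477: h=8, probe 8,9,10,11 → found at 11.

4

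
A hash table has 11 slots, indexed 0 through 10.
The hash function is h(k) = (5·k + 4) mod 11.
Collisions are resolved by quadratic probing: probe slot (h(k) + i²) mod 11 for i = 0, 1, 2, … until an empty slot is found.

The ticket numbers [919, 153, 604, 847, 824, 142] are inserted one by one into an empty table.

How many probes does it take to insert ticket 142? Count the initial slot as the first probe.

4

Insert 919: h=1, slot 1 empty -> index 1.
Insert 153: h=10, slot 10 empty -> index 10.
Insert 604: h=10, slot 10 occupied -> index 0.
Insert 847: h=4, slot 4 empty -> index 4.
Insert 824: h=10, slots 10,0 occupied -> index 3.
Insert 142: h=10, slots 10,0,3 occupied -> index 8.
Table: [604, 919, —, 824, 847, —, —, —, 142, —, 153]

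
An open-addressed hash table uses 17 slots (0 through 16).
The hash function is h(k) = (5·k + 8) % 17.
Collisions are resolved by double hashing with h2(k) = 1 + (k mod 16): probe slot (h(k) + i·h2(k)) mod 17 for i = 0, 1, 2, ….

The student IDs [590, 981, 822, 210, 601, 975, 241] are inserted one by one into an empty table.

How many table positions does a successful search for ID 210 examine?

590 hashes to 0; slot 0 is free => place at 0.
981 hashes to 0, h2=6; 0 taken => place at 6.
822 hashes to 4; slot 4 is free => place at 4.
210 hashes to 4, h2=3; 4 taken => place at 7.
601 hashes to 4, h2=10; 4 taken => place at 14.
975 hashes to 4, h2=16; 4 taken => place at 3.
241 hashes to 6, h2=2; 6 taken => place at 8.
Table: [590, —, —, 975, 822, —, 981, 210, 241, —, —, —, —, —, 601, —, —]
Lookup 210: h=4, h2=3, probe 4,7 → found at 7.

2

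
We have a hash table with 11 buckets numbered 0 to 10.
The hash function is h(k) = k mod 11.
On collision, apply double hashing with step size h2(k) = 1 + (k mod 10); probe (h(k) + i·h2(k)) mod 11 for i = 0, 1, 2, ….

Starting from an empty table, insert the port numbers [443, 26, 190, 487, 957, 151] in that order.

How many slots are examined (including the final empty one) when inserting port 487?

443: h=3 → slot 3
26: h=4 → slot 4
190: h=3, h2=1, probe 3,4,5 → slot 5
487: h=3, h2=8, probe 3,0 → slot 0
957: h=0, h2=8, probe 0,8 → slot 8
151: h=8, h2=2, probe 8,10 → slot 10
Table: [487, -, -, 443, 26, 190, -, -, 957, -, 151]

2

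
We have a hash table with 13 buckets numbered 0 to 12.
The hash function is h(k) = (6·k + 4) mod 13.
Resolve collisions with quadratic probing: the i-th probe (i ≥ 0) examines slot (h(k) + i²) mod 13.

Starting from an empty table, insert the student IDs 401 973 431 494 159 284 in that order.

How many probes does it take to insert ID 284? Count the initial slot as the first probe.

4

Insert 401: h=5, slot 5 empty → index 5.
Insert 973: h=5, slot 5 occupied → index 6.
Insert 431: h=3, slot 3 empty → index 3.
Insert 494: h=4, slot 4 empty → index 4.
Insert 159: h=9, slot 9 empty → index 9.
Insert 284: h=5, slots 5,6,9 occupied → index 1.
Table: [—, 284, —, 431, 494, 401, 973, —, —, 159, —, —, —]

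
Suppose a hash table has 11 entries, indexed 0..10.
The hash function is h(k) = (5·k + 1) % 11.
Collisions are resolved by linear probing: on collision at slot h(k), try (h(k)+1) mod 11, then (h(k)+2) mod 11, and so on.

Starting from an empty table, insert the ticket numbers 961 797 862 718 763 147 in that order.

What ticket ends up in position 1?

961 hashes to 10; slot 10 is free → place at 10.
797 hashes to 4; slot 4 is free → place at 4.
862 hashes to 10; 10 taken → place at 0.
718 hashes to 5; slot 5 is free → place at 5.
763 hashes to 10; 10,0 taken → place at 1.
147 hashes to 10; 10,0,1 taken → place at 2.
Table: [862, 763, 147, ∅, 797, 718, ∅, ∅, ∅, ∅, 961]

763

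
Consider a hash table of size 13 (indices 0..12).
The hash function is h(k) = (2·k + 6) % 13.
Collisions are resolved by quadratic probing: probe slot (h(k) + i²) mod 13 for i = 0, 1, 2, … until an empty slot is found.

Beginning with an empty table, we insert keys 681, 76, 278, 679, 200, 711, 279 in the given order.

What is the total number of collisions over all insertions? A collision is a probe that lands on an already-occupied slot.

3

Insert 681: h=3, slot 3 empty → index 3.
Insert 76: h=2, slot 2 empty → index 2.
Insert 278: h=3, slot 3 occupied → index 4.
Insert 679: h=12, slot 12 empty → index 12.
Insert 200: h=3, slots 3,4 occupied → index 7.
Insert 711: h=11, slot 11 empty → index 11.
Insert 279: h=5, slot 5 empty → index 5.
Table: [—, —, 76, 681, 278, 279, —, 200, —, —, —, 711, 679]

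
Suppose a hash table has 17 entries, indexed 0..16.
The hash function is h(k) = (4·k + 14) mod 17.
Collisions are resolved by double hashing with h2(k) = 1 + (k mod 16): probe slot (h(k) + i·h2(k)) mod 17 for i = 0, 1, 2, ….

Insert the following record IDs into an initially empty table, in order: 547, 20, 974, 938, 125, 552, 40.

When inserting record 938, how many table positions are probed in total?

2

547: h=9 → slot 9
20: h=9, h2=5, probe 9,14 → slot 14
974: h=0 → slot 0
938: h=9, h2=11, probe 9,3 → slot 3
125: h=4 → slot 4
552: h=12 → slot 12
40: h=4, h2=9, probe 4,13 → slot 13
Table: [974, _, _, 938, 125, _, _, _, _, 547, _, _, 552, 40, 20, _, _]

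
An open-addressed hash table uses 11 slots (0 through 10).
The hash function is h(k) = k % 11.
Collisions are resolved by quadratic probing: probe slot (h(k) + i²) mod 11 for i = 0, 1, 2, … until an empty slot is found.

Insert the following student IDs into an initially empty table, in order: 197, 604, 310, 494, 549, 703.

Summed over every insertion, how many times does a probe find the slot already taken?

10

Insert 197: h=10, slot 10 empty => index 10.
Insert 604: h=10, slot 10 occupied => index 0.
Insert 310: h=2, slot 2 empty => index 2.
Insert 494: h=10, slots 10,0 occupied => index 3.
Insert 549: h=10, slots 10,0,3 occupied => index 8.
Insert 703: h=10, slots 10,0,3,8 occupied => index 4.
Table: [604, ∅, 310, 494, 703, ∅, ∅, ∅, 549, ∅, 197]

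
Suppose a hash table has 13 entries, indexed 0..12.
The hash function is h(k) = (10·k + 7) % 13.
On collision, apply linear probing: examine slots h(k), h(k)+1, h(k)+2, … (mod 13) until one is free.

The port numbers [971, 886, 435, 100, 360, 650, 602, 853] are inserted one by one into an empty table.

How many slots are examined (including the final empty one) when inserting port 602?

Insert 971: h=6, slot 6 empty → index 6.
Insert 886: h=1, slot 1 empty → index 1.
Insert 435: h=2, slot 2 empty → index 2.
Insert 100: h=6, slot 6 occupied → index 7.
Insert 360: h=6, slots 6,7 occupied → index 8.
Insert 650: h=7, slots 7,8 occupied → index 9.
Insert 602: h=8, slots 8,9 occupied → index 10.
Insert 853: h=9, slots 9,10 occupied → index 11.
Table: [—, 886, 435, —, —, —, 971, 100, 360, 650, 602, 853, —]

3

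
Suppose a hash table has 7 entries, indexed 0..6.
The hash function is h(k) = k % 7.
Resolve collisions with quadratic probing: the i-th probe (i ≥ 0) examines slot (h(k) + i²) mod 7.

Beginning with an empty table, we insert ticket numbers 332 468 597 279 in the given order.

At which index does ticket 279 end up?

332: h=3 → slot 3
468: h=6 → slot 6
597: h=2 → slot 2
279: h=6, probe 6,0 → slot 0
Table: [279, ∅, 597, 332, ∅, ∅, 468]

0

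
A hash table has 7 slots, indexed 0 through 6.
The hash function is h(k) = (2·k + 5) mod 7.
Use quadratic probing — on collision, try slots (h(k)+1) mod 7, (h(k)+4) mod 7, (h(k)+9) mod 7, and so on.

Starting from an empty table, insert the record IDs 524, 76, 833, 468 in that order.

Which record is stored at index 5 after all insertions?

833

524: h=3 => slot 3
76: h=3, probe 3,4 => slot 4
833: h=5 => slot 5
468: h=3, probe 3,4,0 => slot 0
Table: [468, -, -, 524, 76, 833, -]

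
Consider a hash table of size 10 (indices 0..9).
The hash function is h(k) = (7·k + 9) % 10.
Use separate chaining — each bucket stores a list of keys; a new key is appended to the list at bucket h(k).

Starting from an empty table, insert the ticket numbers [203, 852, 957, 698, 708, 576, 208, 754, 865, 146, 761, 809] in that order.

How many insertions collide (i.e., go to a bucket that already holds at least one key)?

3

203 → bucket 0
852 → bucket 3
957 → bucket 8
698 → bucket 5
708 → bucket 5 (collision)
576 → bucket 1
208 → bucket 5 (collision)
754 → bucket 7
865 → bucket 4
146 → bucket 1 (collision)
761 → bucket 6
809 → bucket 2
Final buckets:
0: 203
1: 576 -> 146
2: 809
3: 852
4: 865
5: 698 -> 708 -> 208
6: 761
7: 754
8: 957
9: —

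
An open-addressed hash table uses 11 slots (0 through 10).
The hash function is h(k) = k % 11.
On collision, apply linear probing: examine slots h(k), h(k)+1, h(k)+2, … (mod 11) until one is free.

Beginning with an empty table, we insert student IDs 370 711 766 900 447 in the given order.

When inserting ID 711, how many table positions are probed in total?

Insert 370: h=7, slot 7 empty => index 7.
Insert 711: h=7, slot 7 occupied => index 8.
Insert 766: h=7, slots 7,8 occupied => index 9.
Insert 900: h=9, slot 9 occupied => index 10.
Insert 447: h=7, slots 7,8,9,10 occupied => index 0.
Table: [447, ∅, ∅, ∅, ∅, ∅, ∅, 370, 711, 766, 900]

2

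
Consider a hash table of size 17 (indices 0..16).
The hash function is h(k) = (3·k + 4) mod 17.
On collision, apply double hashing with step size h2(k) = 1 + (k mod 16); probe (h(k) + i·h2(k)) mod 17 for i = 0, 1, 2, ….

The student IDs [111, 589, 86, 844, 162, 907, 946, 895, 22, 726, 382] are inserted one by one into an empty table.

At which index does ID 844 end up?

Insert 111: h=14, slot 14 empty -> index 14.
Insert 589: h=3, slot 3 empty -> index 3.
Insert 86: h=7, slot 7 empty -> index 7.
Insert 844: h=3, h2=13, slot 3 occupied -> index 16.
Insert 162: h=14, h2=3, slot 14 occupied -> index 0.
Insert 907: h=5, slot 5 empty -> index 5.
Insert 946: h=3, h2=3, slot 3 occupied -> index 6.
Insert 895: h=3, h2=16, slot 3 occupied -> index 2.
Insert 22: h=2, h2=7, slot 2 occupied -> index 9.
Insert 726: h=6, h2=7, slot 6 occupied -> index 13.
Insert 382: h=11, slot 11 empty -> index 11.
Table: [162, -, 895, 589, -, 907, 946, 86, -, 22, -, 382, -, 726, 111, -, 844]

16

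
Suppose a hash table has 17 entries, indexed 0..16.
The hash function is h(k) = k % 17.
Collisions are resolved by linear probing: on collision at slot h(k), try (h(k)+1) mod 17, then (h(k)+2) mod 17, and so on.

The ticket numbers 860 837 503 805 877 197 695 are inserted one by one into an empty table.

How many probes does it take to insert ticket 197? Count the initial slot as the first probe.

860: h=10 -> slot 10
837: h=4 -> slot 4
503: h=10, probe 10,11 -> slot 11
805: h=6 -> slot 6
877: h=10, probe 10,11,12 -> slot 12
197: h=10, probe 10,11,12,13 -> slot 13
695: h=15 -> slot 15
Table: [∅, ∅, ∅, ∅, 837, ∅, 805, ∅, ∅, ∅, 860, 503, 877, 197, ∅, 695, ∅]

4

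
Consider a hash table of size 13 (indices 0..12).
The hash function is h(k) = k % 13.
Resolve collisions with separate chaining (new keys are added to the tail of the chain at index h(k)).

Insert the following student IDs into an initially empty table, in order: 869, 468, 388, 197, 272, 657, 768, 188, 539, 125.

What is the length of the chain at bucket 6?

2

Insert 869: h=11, bucket 11 empty → new chain.
Insert 468: h=0, bucket 0 empty → new chain.
Insert 388: h=11, bucket 11 nonempty → append to chain.
Insert 197: h=2, bucket 2 empty → new chain.
Insert 272: h=12, bucket 12 empty → new chain.
Insert 657: h=7, bucket 7 empty → new chain.
Insert 768: h=1, bucket 1 empty → new chain.
Insert 188: h=6, bucket 6 empty → new chain.
Insert 539: h=6, bucket 6 nonempty → append to chain.
Insert 125: h=8, bucket 8 empty → new chain.
Final buckets:
0: 468
1: 768
2: 197
3: .
4: .
5: .
6: 188 -> 539
7: 657
8: 125
9: .
10: .
11: 869 -> 388
12: 272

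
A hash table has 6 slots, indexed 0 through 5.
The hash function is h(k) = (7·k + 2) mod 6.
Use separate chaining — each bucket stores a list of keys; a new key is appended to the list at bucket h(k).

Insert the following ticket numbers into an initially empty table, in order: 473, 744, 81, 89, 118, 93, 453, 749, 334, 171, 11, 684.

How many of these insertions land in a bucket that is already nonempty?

473 → bucket 1
744 → bucket 2
81 → bucket 5
89 → bucket 1 (collision)
118 → bucket 0
93 → bucket 5 (collision)
453 → bucket 5 (collision)
749 → bucket 1 (collision)
334 → bucket 0 (collision)
171 → bucket 5 (collision)
11 → bucket 1 (collision)
684 → bucket 2 (collision)
Final buckets:
0: 118 -> 334
1: 473 -> 89 -> 749 -> 11
2: 744 -> 684
3: -
4: -
5: 81 -> 93 -> 453 -> 171

8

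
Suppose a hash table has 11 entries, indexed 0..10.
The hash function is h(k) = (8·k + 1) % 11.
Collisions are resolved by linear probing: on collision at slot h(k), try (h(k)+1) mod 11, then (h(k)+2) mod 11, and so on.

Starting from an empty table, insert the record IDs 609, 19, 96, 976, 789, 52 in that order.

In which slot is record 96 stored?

1

609: h=0 → slot 0
19: h=10 → slot 10
96: h=10, probe 10,0,1 → slot 1
976: h=10, probe 10,0,1,2 → slot 2
789: h=10, probe 10,0,1,2,3 → slot 3
52: h=10, probe 10,0,1,2,3,4 → slot 4
Table: [609, 96, 976, 789, 52, _, _, _, _, _, 19]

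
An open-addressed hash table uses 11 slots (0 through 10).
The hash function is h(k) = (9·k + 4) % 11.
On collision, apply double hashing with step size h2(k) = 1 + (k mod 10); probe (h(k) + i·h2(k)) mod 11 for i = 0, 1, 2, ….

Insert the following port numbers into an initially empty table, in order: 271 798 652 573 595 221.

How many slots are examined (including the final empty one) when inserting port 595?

Insert 271: h=1, slot 1 empty => index 1.
Insert 798: h=3, slot 3 empty => index 3.
Insert 652: h=9, slot 9 empty => index 9.
Insert 573: h=2, slot 2 empty => index 2.
Insert 595: h=2, h2=6, slot 2 occupied => index 8.
Insert 221: h=2, h2=2, slot 2 occupied => index 4.
Table: [_, 271, 573, 798, 221, _, _, _, 595, 652, _]

2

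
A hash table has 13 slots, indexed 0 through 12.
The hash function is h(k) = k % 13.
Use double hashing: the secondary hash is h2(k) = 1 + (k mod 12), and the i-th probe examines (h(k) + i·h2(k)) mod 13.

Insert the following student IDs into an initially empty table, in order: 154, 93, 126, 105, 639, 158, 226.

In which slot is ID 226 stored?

154 hashes to 11; slot 11 is free -> place at 11.
93 hashes to 2; slot 2 is free -> place at 2.
126 hashes to 9; slot 9 is free -> place at 9.
105 hashes to 1; slot 1 is free -> place at 1.
639 hashes to 2, h2=4; 2 taken -> place at 6.
158 hashes to 2, h2=3; 2 taken -> place at 5.
226 hashes to 5, h2=11; 5 taken -> place at 3.
Table: [., 105, 93, 226, ., 158, 639, ., ., 126, ., 154, .]

3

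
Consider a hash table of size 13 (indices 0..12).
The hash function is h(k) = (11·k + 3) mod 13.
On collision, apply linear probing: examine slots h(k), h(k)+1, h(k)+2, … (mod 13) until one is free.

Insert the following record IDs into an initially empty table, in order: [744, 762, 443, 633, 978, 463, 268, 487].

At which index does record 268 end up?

Insert 744: h=10, slot 10 empty → index 10.
Insert 762: h=0, slot 0 empty → index 0.
Insert 443: h=1, slot 1 empty → index 1.
Insert 633: h=11, slot 11 empty → index 11.
Insert 978: h=10, slots 10,11 occupied → index 12.
Insert 463: h=0, slots 0,1 occupied → index 2.
Insert 268: h=0, slots 0,1,2 occupied → index 3.
Insert 487: h=4, slot 4 empty → index 4.
Table: [762, 443, 463, 268, 487, _, _, _, _, _, 744, 633, 978]

3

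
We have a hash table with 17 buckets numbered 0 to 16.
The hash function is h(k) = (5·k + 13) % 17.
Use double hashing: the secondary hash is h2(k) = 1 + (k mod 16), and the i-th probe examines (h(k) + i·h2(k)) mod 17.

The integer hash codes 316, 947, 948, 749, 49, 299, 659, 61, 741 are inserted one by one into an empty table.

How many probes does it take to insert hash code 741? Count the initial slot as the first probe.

4

316: h=12 -> slot 12
947: h=5 -> slot 5
948: h=10 -> slot 10
749: h=1 -> slot 1
49: h=3 -> slot 3
299: h=12, h2=12, probe 12,7 -> slot 7
659: h=10, h2=4, probe 10,14 -> slot 14
61: h=12, h2=14, probe 12,9 -> slot 9
741: h=12, h2=6, probe 12,1,7,13 -> slot 13
Table: [—, 749, —, 49, —, 947, —, 299, —, 61, 948, —, 316, 741, 659, —, —]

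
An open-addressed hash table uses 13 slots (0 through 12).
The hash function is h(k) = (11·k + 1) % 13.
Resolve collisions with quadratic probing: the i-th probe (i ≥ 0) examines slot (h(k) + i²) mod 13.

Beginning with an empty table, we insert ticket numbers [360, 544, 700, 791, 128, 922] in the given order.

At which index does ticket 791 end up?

1

360 hashes to 9; slot 9 is free -> place at 9.
544 hashes to 5; slot 5 is free -> place at 5.
700 hashes to 5; 5 taken -> place at 6.
791 hashes to 5; 5,6,9 taken -> place at 1.
128 hashes to 5; 5,6,9,1 taken -> place at 8.
922 hashes to 3; slot 3 is free -> place at 3.
Table: [∅, 791, ∅, 922, ∅, 544, 700, ∅, 128, 360, ∅, ∅, ∅]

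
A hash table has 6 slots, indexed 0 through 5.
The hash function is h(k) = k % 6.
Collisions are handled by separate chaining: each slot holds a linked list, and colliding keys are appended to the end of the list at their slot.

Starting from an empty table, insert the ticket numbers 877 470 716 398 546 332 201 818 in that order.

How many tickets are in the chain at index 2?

877 -> bucket 1
470 -> bucket 2
716 -> bucket 2 (collision)
398 -> bucket 2 (collision)
546 -> bucket 0
332 -> bucket 2 (collision)
201 -> bucket 3
818 -> bucket 2 (collision)
Final buckets:
0: 546
1: 877
2: 470 -> 716 -> 398 -> 332 -> 818
3: 201
4: ∅
5: ∅

5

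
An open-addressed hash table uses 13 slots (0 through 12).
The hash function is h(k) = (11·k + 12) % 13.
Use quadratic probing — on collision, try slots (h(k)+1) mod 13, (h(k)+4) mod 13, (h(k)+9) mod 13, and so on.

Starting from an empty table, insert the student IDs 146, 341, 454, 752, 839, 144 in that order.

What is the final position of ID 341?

7

146 hashes to 6; slot 6 is free -> place at 6.
341 hashes to 6; 6 taken -> place at 7.
454 hashes to 1; slot 1 is free -> place at 1.
752 hashes to 3; slot 3 is free -> place at 3.
839 hashes to 11; slot 11 is free -> place at 11.
144 hashes to 10; slot 10 is free -> place at 10.
Table: [-, 454, -, 752, -, -, 146, 341, -, -, 144, 839, -]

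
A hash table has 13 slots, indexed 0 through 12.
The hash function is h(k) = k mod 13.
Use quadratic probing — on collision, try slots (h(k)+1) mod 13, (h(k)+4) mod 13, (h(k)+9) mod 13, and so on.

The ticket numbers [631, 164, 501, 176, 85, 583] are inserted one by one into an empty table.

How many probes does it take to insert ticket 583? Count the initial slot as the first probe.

631 hashes to 7; slot 7 is free -> place at 7.
164 hashes to 8; slot 8 is free -> place at 8.
501 hashes to 7; 7,8 taken -> place at 11.
176 hashes to 7; 7,8,11 taken -> place at 3.
85 hashes to 7; 7,8,11,3 taken -> place at 10.
583 hashes to 11; 11 taken -> place at 12.
Table: [-, -, -, 176, -, -, -, 631, 164, -, 85, 501, 583]

2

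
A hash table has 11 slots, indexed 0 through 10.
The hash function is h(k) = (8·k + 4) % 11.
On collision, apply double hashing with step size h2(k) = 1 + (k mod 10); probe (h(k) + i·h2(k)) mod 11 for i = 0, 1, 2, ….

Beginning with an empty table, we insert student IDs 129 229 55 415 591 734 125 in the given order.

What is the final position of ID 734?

7

Insert 129: h=2, slot 2 empty => index 2.
Insert 229: h=10, slot 10 empty => index 10.
Insert 55: h=4, slot 4 empty => index 4.
Insert 415: h=2, h2=6, slot 2 occupied => index 8.
Insert 591: h=2, h2=2, slots 2,4 occupied => index 6.
Insert 734: h=2, h2=5, slot 2 occupied => index 7.
Insert 125: h=3, slot 3 empty => index 3.
Table: [-, -, 129, 125, 55, -, 591, 734, 415, -, 229]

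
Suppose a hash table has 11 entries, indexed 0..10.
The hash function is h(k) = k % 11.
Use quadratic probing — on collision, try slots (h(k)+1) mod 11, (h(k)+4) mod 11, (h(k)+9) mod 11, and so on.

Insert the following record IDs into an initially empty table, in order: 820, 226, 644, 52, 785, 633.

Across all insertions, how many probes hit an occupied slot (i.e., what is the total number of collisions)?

820: h=6 → slot 6
226: h=6, probe 6,7 → slot 7
644: h=6, probe 6,7,10 → slot 10
52: h=8 → slot 8
785: h=4 → slot 4
633: h=6, probe 6,7,10,4,0 → slot 0
Table: [633, _, _, _, 785, _, 820, 226, 52, _, 644]

7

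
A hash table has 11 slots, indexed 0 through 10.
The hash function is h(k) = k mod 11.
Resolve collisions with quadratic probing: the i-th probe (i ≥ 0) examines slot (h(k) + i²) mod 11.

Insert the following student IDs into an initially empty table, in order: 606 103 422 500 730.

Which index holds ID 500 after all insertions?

6

Insert 606: h=1, slot 1 empty -> index 1.
Insert 103: h=4, slot 4 empty -> index 4.
Insert 422: h=4, slot 4 occupied -> index 5.
Insert 500: h=5, slot 5 occupied -> index 6.
Insert 730: h=4, slots 4,5 occupied -> index 8.
Table: [., 606, ., ., 103, 422, 500, ., 730, ., .]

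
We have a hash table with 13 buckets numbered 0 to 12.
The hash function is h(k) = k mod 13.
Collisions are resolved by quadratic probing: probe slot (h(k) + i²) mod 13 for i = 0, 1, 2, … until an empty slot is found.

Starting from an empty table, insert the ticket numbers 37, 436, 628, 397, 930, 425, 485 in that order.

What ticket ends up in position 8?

397

37: h=11 → slot 11
436: h=7 → slot 7
628: h=4 → slot 4
397: h=7, probe 7,8 → slot 8
930: h=7, probe 7,8,11,3 → slot 3
425: h=9 → slot 9
485: h=4, probe 4,5 → slot 5
Table: [_, _, _, 930, 628, 485, _, 436, 397, 425, _, 37, _]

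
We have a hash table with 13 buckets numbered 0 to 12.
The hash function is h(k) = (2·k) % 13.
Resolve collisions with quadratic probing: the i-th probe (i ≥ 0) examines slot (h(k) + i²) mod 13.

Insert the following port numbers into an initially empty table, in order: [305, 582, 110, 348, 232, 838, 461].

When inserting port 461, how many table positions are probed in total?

305: h=12 -> slot 12
582: h=7 -> slot 7
110: h=12, probe 12,0 -> slot 0
348: h=7, probe 7,8 -> slot 8
232: h=9 -> slot 9
838: h=12, probe 12,0,3 -> slot 3
461: h=12, probe 12,0,3,8,2 -> slot 2
Table: [110, ., 461, 838, ., ., ., 582, 348, 232, ., ., 305]

5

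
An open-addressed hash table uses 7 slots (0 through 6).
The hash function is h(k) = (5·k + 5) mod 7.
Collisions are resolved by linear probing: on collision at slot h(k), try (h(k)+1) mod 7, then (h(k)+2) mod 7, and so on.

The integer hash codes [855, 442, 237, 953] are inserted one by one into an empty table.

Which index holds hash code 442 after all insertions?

4

Insert 855: h=3, slot 3 empty -> index 3.
Insert 442: h=3, slot 3 occupied -> index 4.
Insert 237: h=0, slot 0 empty -> index 0.
Insert 953: h=3, slots 3,4 occupied -> index 5.
Table: [237, _, _, 855, 442, 953, _]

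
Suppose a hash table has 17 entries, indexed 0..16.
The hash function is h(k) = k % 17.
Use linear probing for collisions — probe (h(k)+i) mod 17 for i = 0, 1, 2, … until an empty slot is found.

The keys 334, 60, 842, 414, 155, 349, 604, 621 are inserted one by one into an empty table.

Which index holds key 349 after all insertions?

12

334: h=11 => slot 11
60: h=9 => slot 9
842: h=9, probe 9,10 => slot 10
414: h=6 => slot 6
155: h=2 => slot 2
349: h=9, probe 9,10,11,12 => slot 12
604: h=9, probe 9,10,11,12,13 => slot 13
621: h=9, probe 9,10,11,12,13,14 => slot 14
Table: [∅, ∅, 155, ∅, ∅, ∅, 414, ∅, ∅, 60, 842, 334, 349, 604, 621, ∅, ∅]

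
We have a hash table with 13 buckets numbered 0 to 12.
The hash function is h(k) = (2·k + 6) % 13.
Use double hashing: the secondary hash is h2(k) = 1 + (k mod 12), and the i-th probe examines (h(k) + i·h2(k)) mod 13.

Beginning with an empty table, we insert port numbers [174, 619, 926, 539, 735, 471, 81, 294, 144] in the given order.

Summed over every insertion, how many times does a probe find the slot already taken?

7

174: h=3 → slot 3
619: h=9 → slot 9
926: h=12 → slot 12
539: h=5 → slot 5
735: h=7 → slot 7
471: h=12, h2=4, probe 12,3,7,11 → slot 11
81: h=12, h2=10, probe 12,9,6 → slot 6
294: h=9, h2=7, probe 9,3,10 → slot 10
144: h=8 → slot 8
Table: [_, _, _, 174, _, 539, 81, 735, 144, 619, 294, 471, 926]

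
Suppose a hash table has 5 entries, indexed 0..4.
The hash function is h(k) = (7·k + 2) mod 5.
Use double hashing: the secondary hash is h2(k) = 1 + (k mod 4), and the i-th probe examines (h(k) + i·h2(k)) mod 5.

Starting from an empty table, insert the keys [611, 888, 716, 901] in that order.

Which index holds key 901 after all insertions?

611 hashes to 4; slot 4 is free -> place at 4.
888 hashes to 3; slot 3 is free -> place at 3.
716 hashes to 4, h2=1; 4 taken -> place at 0.
901 hashes to 4, h2=2; 4 taken -> place at 1.
Table: [716, 901, -, 888, 611]

1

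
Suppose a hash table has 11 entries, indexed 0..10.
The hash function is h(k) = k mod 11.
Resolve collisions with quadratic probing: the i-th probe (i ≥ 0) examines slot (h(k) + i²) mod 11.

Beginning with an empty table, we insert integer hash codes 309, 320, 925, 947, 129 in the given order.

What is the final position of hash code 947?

309 hashes to 1; slot 1 is free -> place at 1.
320 hashes to 1; 1 taken -> place at 2.
925 hashes to 1; 1,2 taken -> place at 5.
947 hashes to 1; 1,2,5 taken -> place at 10.
129 hashes to 8; slot 8 is free -> place at 8.
Table: [-, 309, 320, -, -, 925, -, -, 129, -, 947]

10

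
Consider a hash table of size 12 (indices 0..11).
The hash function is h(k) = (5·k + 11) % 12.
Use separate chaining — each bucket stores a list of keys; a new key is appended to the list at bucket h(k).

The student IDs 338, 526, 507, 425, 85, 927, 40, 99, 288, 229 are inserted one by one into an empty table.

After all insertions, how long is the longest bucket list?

338 → bucket 9
526 → bucket 1
507 → bucket 2
425 → bucket 0
85 → bucket 4
927 → bucket 2 (collision)
40 → bucket 7
99 → bucket 2 (collision)
288 → bucket 11
229 → bucket 4 (collision)
Final buckets:
0: 425
1: 526
2: 507 -> 927 -> 99
3: —
4: 85 -> 229
5: —
6: —
7: 40
8: —
9: 338
10: —
11: 288

3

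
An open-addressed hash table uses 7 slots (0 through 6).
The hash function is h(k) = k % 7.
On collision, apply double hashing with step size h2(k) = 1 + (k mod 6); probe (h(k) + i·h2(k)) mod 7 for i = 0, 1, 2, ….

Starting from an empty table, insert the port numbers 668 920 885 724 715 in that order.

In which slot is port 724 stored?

668: h=3 => slot 3
920: h=3, h2=3, probe 3,6 => slot 6
885: h=3, h2=4, probe 3,0 => slot 0
724: h=3, h2=5, probe 3,1 => slot 1
715: h=1, h2=2, probe 1,3,5 => slot 5
Table: [885, 724, _, 668, _, 715, 920]

1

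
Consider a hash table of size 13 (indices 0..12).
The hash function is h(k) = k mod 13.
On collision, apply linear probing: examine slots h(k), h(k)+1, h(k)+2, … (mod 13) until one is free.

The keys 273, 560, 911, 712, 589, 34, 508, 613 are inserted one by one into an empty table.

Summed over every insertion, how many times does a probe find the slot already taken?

6

Insert 273: h=0, slot 0 empty => index 0.
Insert 560: h=1, slot 1 empty => index 1.
Insert 911: h=1, slot 1 occupied => index 2.
Insert 712: h=10, slot 10 empty => index 10.
Insert 589: h=4, slot 4 empty => index 4.
Insert 34: h=8, slot 8 empty => index 8.
Insert 508: h=1, slots 1,2 occupied => index 3.
Insert 613: h=2, slots 2,3,4 occupied => index 5.
Table: [273, 560, 911, 508, 589, 613, ∅, ∅, 34, ∅, 712, ∅, ∅]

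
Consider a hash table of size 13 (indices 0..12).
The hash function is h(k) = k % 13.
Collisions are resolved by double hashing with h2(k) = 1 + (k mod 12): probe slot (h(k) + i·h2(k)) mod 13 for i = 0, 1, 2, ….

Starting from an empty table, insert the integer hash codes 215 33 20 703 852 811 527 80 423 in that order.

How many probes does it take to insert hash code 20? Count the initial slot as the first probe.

Insert 215: h=7, slot 7 empty → index 7.
Insert 33: h=7, h2=10, slot 7 occupied → index 4.
Insert 20: h=7, h2=9, slot 7 occupied → index 3.
Insert 703: h=1, slot 1 empty → index 1.
Insert 852: h=7, h2=1, slot 7 occupied → index 8.
Insert 811: h=5, slot 5 empty → index 5.
Insert 527: h=7, h2=12, slot 7 occupied → index 6.
Insert 80: h=2, slot 2 empty → index 2.
Insert 423: h=7, h2=4, slot 7 occupied → index 11.
Table: [., 703, 80, 20, 33, 811, 527, 215, 852, ., ., 423, .]

2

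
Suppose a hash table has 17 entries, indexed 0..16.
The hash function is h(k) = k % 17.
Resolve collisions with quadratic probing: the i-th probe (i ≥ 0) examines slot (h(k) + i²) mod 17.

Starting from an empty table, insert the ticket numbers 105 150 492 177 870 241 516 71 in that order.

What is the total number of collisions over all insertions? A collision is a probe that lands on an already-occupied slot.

8

Insert 105: h=3, slot 3 empty => index 3.
Insert 150: h=14, slot 14 empty => index 14.
Insert 492: h=16, slot 16 empty => index 16.
Insert 177: h=7, slot 7 empty => index 7.
Insert 870: h=3, slot 3 occupied => index 4.
Insert 241: h=3, slots 3,4,7 occupied => index 12.
Insert 516: h=6, slot 6 empty => index 6.
Insert 71: h=3, slots 3,4,7,12 occupied => index 2.
Table: [—, —, 71, 105, 870, —, 516, 177, —, —, —, —, 241, —, 150, —, 492]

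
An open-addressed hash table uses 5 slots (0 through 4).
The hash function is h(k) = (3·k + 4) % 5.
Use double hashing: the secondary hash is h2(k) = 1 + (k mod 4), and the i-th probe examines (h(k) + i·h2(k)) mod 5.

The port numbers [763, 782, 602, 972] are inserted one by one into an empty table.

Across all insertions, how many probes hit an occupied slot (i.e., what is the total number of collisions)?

Insert 763: h=3, slot 3 empty → index 3.
Insert 782: h=0, slot 0 empty → index 0.
Insert 602: h=0, h2=3, slots 0,3 occupied → index 1.
Insert 972: h=0, h2=1, slots 0,1 occupied → index 2.
Table: [782, 602, 972, 763, -]

4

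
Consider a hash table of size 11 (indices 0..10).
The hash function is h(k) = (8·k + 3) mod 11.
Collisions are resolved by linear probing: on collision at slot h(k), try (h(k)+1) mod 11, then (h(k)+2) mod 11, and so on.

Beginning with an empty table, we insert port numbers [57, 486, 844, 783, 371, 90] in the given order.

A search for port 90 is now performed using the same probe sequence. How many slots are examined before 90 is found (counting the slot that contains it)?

57: h=8 -> slot 8
486: h=8, probe 8,9 -> slot 9
844: h=1 -> slot 1
783: h=8, probe 8,9,10 -> slot 10
371: h=1, probe 1,2 -> slot 2
90: h=8, probe 8,9,10,0 -> slot 0
Table: [90, 844, 371, ., ., ., ., ., 57, 486, 783]
Lookup 90: h=8, probe 8,9,10,0 → found at 0.

4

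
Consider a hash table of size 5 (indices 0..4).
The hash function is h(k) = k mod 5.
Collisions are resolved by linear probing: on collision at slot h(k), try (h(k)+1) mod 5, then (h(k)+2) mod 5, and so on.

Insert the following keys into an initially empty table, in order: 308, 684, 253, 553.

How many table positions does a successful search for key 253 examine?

3

308: h=3 → slot 3
684: h=4 → slot 4
253: h=3, probe 3,4,0 → slot 0
553: h=3, probe 3,4,0,1 → slot 1
Table: [253, 553, -, 308, 684]
Lookup 253: h=3, probe 3,4,0 → found at 0.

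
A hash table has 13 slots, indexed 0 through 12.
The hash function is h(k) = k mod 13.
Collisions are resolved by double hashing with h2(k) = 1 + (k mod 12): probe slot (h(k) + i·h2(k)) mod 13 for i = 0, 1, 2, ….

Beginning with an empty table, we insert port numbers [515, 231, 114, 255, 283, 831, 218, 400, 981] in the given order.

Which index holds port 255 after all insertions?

12

515 hashes to 8; slot 8 is free → place at 8.
231 hashes to 10; slot 10 is free → place at 10.
114 hashes to 10, h2=7; 10 taken → place at 4.
255 hashes to 8, h2=4; 8 taken → place at 12.
283 hashes to 10, h2=8; 10 taken → place at 5.
831 hashes to 12, h2=4; 12 taken → place at 3.
218 hashes to 10, h2=3; 10 taken → place at 0.
400 hashes to 10, h2=5; 10 taken → place at 2.
981 hashes to 6; slot 6 is free → place at 6.
Table: [218, ∅, 400, 831, 114, 283, 981, ∅, 515, ∅, 231, ∅, 255]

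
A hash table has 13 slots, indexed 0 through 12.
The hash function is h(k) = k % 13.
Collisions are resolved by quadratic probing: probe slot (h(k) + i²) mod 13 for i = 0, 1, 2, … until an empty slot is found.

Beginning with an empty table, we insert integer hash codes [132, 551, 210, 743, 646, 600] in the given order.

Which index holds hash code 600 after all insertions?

11

132: h=2 => slot 2
551: h=5 => slot 5
210: h=2, probe 2,3 => slot 3
743: h=2, probe 2,3,6 => slot 6
646: h=9 => slot 9
600: h=2, probe 2,3,6,11 => slot 11
Table: [—, —, 132, 210, —, 551, 743, —, —, 646, —, 600, —]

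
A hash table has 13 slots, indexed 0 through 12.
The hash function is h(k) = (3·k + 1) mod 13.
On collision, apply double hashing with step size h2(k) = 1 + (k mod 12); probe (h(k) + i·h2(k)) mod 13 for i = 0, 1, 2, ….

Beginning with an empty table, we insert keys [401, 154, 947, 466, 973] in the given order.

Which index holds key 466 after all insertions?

4

401 hashes to 8; slot 8 is free => place at 8.
154 hashes to 8, h2=11; 8 taken => place at 6.
947 hashes to 8, h2=12; 8 taken => place at 7.
466 hashes to 8, h2=11; 8,6 taken => place at 4.
973 hashes to 8, h2=2; 8 taken => place at 10.
Table: [-, -, -, -, 466, -, 154, 947, 401, -, 973, -, -]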